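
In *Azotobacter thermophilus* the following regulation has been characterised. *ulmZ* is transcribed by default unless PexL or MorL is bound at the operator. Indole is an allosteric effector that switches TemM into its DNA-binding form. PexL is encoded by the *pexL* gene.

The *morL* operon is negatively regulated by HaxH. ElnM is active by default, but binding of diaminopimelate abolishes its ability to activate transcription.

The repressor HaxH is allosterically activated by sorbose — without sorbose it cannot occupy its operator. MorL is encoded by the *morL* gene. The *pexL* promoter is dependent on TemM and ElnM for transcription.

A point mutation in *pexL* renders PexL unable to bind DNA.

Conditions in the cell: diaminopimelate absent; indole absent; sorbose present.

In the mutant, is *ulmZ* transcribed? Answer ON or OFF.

PexL is non-functional in this strain, so it has no effect.
Sorbose is present, so HaxH is active.
With repressor HaxH bound, *morL* is not transcribed.
So MorL is not produced.
With no repressor bound, *ulmZ* is transcribed.

ON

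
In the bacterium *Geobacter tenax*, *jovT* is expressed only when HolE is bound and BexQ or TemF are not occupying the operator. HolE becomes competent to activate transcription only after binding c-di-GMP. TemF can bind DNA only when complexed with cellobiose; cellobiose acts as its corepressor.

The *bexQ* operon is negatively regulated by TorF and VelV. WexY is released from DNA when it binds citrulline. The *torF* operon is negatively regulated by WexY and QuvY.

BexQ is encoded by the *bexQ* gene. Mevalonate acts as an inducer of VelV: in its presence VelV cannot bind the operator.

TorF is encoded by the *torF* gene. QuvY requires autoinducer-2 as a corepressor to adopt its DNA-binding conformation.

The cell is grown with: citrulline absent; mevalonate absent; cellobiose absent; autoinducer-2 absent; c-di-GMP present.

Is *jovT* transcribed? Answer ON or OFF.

Citrulline is absent, so WexY is active.
Autoinducer-2 is absent, so QuvY is inactive.
With repressor WexY bound, *torF* is not transcribed.
So TorF is not produced.
Mevalonate is absent, so VelV is active.
With repressor VelV bound, *bexQ* is not transcribed.
So BexQ is not produced.
c-di-GMP is present, so HolE is active.
Cellobiose is absent, so TemF is inactive.
No repressor is bound and HolE is active, so *jovT* is transcribed.

ON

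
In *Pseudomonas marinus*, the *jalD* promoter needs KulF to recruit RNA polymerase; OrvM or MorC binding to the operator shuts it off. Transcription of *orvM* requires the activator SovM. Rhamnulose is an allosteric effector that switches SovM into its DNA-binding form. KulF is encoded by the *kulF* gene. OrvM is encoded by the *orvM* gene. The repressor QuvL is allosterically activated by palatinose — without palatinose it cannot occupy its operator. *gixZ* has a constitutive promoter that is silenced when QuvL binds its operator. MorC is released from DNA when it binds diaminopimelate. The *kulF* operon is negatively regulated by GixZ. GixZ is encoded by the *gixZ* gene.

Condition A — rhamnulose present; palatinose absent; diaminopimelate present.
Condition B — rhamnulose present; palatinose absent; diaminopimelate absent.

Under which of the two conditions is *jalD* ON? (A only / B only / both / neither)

neither

Condition A:
Rhamnulose is present, so SovM is active.
No repressor is bound and SovM is active, so *orvM* is transcribed.
So OrvM is produced and active.
Palatinose is absent, so QuvL is inactive.
With no repressor bound, *gixZ* is transcribed.
So GixZ is produced and active.
With repressor GixZ bound, *kulF* is not transcribed.
So KulF is not produced.
Diaminopimelate is present, so MorC is inactive.
With repressor OrvM bound, *jalD* is not transcribed.
→ *jalD* is OFF in A.
Condition B:
Rhamnulose is present, so SovM is active.
No repressor is bound and SovM is active, so *orvM* is transcribed.
So OrvM is produced and active.
Palatinose is absent, so QuvL is inactive.
With no repressor bound, *gixZ* is transcribed.
So GixZ is produced and active.
With repressor GixZ bound, *kulF* is not transcribed.
So KulF is not produced.
Diaminopimelate is absent, so MorC is active.
With repressor OrvM bound, *jalD* is not transcribed.
→ *jalD* is OFF in B.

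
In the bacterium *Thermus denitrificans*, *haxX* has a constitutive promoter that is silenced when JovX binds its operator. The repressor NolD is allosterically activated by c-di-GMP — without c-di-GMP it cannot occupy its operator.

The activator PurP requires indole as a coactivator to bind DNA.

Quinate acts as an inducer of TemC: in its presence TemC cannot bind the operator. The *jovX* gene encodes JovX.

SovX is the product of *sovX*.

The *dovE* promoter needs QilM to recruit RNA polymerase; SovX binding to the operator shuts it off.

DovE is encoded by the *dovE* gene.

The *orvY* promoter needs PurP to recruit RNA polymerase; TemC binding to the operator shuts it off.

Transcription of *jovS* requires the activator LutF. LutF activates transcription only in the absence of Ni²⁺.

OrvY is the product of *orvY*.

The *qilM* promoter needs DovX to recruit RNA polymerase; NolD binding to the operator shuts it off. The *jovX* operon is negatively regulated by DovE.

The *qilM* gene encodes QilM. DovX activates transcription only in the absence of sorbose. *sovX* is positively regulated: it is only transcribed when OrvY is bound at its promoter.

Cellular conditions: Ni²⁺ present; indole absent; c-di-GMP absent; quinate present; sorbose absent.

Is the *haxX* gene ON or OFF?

Quinate is present, so TemC is inactive.
Indole is absent, so PurP is inactive.
Required activator PurP is absent, so *orvY* is not transcribed.
So OrvY is not produced.
Required activator OrvY is absent, so *sovX* is not transcribed.
So SovX is not produced.
c-di-GMP is absent, so NolD is inactive.
Sorbose is absent, so DovX is active.
No repressor is bound and DovX is active, so *qilM* is transcribed.
So QilM is produced and active.
No repressor is bound and QilM is active, so *dovE* is transcribed.
So DovE is produced and active.
With repressor DovE bound, *jovX* is not transcribed.
So JovX is not produced.
With no repressor bound, *haxX* is transcribed.

ON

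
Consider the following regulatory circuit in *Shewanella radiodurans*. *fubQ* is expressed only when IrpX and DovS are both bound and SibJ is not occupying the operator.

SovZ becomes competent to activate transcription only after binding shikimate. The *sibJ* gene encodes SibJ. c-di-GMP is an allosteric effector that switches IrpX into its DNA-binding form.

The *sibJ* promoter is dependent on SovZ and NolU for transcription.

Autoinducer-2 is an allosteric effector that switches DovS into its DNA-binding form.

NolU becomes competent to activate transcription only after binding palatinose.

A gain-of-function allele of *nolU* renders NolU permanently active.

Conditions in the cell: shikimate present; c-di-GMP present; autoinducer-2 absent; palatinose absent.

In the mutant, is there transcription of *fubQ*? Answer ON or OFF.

OFF

c-di-GMP is present, so IrpX is active.
Shikimate is present, so SovZ is active.
NolU is constitutively active in this strain.
No repressor is bound and SovZ and NolU are active, so *sibJ* is transcribed.
So SibJ is produced and active.
Autoinducer-2 is absent, so DovS is inactive.
With repressor SibJ bound, *fubQ* is not transcribed.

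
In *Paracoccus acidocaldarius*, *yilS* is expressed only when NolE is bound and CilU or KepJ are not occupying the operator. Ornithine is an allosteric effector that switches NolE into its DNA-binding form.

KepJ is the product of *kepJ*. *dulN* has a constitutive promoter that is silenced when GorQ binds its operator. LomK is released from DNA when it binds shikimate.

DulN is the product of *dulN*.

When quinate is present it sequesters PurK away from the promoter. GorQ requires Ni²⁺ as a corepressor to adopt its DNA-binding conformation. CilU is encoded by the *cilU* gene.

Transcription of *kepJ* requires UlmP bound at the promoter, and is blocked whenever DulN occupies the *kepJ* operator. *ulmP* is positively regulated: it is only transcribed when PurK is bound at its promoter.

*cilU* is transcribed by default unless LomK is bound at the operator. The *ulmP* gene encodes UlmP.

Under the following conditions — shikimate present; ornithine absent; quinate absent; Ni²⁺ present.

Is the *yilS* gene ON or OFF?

OFF

Shikimate is present, so LomK is inactive.
With no repressor bound, *cilU* is transcribed.
So CilU is produced and active.
Ornithine is absent, so NolE is inactive.
Quinate is absent, so PurK is active.
No repressor is bound and PurK is active, so *ulmP* is transcribed.
So UlmP is produced and active.
Ni²⁺ is present, so GorQ is active.
With repressor GorQ bound, *dulN* is not transcribed.
So DulN is not produced.
No repressor is bound and UlmP is active, so *kepJ* is transcribed.
So KepJ is produced and active.
With repressor CilU bound, *yilS* is not transcribed.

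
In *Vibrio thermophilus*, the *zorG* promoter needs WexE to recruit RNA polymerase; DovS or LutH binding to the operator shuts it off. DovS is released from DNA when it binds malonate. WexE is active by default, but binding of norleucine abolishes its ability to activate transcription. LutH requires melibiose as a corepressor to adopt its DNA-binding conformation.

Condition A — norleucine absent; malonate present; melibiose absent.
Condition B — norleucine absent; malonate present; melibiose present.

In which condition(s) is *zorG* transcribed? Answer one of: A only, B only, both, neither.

A only

Condition A:
Norleucine is absent, so WexE is active.
Malonate is present, so DovS is inactive.
Melibiose is absent, so LutH is inactive.
No repressor is bound and WexE is active, so *zorG* is transcribed.
→ *zorG* is ON in A.
Condition B:
Norleucine is absent, so WexE is active.
Malonate is present, so DovS is inactive.
Melibiose is present, so LutH is active.
With repressor LutH bound, *zorG* is not transcribed.
→ *zorG* is OFF in B.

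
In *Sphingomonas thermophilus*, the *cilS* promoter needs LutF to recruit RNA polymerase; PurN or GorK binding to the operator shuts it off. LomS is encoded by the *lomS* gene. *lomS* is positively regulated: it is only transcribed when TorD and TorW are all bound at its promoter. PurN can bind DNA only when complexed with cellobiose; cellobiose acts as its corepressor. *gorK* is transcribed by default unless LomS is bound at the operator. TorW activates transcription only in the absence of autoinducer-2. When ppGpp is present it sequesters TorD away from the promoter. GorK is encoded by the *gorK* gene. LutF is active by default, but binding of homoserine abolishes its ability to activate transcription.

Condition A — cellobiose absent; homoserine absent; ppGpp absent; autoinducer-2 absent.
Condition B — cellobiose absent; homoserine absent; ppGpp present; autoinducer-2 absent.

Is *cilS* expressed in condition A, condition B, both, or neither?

A only

Condition A:
Cellobiose is absent, so PurN is inactive.
Homoserine is absent, so LutF is active.
ppGpp is absent, so TorD is active.
Autoinducer-2 is absent, so TorW is active.
No repressor is bound and TorD and TorW are active, so *lomS* is transcribed.
So LomS is produced and active.
With repressor LomS bound, *gorK* is not transcribed.
So GorK is not produced.
No repressor is bound and LutF is active, so *cilS* is transcribed.
→ *cilS* is ON in A.
Condition B:
Cellobiose is absent, so PurN is inactive.
Homoserine is absent, so LutF is active.
ppGpp is present, so TorD is inactive.
Autoinducer-2 is absent, so TorW is active.
Required activator TorD is absent, so *lomS* is not transcribed.
So LomS is not produced.
With no repressor bound, *gorK* is transcribed.
So GorK is produced and active.
With repressor GorK bound, *cilS* is not transcribed.
→ *cilS* is OFF in B.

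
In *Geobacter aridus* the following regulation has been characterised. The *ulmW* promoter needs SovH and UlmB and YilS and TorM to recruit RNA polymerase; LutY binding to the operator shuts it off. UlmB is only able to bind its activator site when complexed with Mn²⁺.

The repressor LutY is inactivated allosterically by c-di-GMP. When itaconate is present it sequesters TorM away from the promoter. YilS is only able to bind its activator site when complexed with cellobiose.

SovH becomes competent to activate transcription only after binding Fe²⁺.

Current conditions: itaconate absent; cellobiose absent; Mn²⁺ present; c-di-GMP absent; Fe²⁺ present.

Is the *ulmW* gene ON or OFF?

Fe²⁺ is present, so SovH is active.
Mn²⁺ is present, so UlmB is active.
Cellobiose is absent, so YilS is inactive.
c-di-GMP is absent, so LutY is active.
Itaconate is absent, so TorM is active.
With repressor LutY bound, *ulmW* is not transcribed.

OFF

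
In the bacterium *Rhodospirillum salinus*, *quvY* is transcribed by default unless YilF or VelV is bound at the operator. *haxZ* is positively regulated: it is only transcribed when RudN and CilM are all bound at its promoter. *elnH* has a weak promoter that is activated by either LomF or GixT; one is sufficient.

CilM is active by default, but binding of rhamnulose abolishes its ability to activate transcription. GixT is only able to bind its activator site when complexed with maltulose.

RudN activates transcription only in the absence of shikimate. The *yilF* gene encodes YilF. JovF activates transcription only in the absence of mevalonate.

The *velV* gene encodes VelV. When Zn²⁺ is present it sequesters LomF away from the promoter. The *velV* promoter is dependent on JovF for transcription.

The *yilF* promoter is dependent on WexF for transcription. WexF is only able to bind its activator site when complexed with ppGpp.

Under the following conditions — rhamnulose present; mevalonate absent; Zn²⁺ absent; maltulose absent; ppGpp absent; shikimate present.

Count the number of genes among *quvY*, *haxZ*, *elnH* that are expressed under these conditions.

1

ppGpp is absent, so WexF is inactive.
Required activator WexF is absent, so *yilF* is not transcribed.
So YilF is not produced.
Mevalonate is absent, so JovF is active.
No repressor is bound and JovF is active, so *velV* is transcribed.
So VelV is produced and active.
With repressor VelV bound, *quvY* is not transcribed.
→ *quvY* is OFF.
Shikimate is present, so RudN is inactive.
Rhamnulose is present, so CilM is inactive.
Required activator RudN is absent, so *haxZ* is not transcribed.
→ *haxZ* is OFF.
Zn²⁺ is absent, so LomF is active.
Maltulose is absent, so GixT is inactive.
Activator LomF is present, so *elnH* is transcribed.
→ *elnH* is ON.
1 of the 3 genes is transcribed.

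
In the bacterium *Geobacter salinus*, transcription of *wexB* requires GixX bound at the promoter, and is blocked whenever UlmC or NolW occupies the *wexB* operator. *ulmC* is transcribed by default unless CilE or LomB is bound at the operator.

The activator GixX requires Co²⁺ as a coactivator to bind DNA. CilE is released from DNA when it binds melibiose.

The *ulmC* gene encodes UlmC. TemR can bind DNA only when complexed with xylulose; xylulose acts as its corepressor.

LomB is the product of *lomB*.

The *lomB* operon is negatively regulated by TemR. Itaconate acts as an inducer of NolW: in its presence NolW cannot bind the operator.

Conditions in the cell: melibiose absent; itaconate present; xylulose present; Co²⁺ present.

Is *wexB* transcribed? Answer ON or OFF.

ON

Co²⁺ is present, so GixX is active.
Melibiose is absent, so CilE is active.
Xylulose is present, so TemR is active.
With repressor TemR bound, *lomB* is not transcribed.
So LomB is not produced.
With repressor CilE bound, *ulmC* is not transcribed.
So UlmC is not produced.
Itaconate is present, so NolW is inactive.
No repressor is bound and GixX is active, so *wexB* is transcribed.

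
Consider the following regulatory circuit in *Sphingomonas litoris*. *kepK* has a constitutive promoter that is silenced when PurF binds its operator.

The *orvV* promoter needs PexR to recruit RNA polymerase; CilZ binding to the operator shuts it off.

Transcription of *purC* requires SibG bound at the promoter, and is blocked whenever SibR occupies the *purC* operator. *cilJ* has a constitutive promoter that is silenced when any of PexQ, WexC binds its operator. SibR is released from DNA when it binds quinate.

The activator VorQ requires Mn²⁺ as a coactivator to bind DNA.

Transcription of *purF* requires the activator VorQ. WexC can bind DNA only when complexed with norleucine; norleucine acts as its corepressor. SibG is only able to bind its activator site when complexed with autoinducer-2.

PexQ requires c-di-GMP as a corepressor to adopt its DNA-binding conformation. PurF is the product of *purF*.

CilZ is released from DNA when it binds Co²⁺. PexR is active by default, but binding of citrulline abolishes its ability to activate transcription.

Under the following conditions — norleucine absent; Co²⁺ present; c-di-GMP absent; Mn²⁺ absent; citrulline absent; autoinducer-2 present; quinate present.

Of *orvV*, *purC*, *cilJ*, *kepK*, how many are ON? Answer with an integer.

4

Co²⁺ is present, so CilZ is inactive.
Citrulline is absent, so PexR is active.
No repressor is bound and PexR is active, so *orvV* is transcribed.
→ *orvV* is ON.
Quinate is present, so SibR is inactive.
Autoinducer-2 is present, so SibG is active.
No repressor is bound and SibG is active, so *purC* is transcribed.
→ *purC* is ON.
c-di-GMP is absent, so PexQ is inactive.
Norleucine is absent, so WexC is inactive.
With no repressor bound, *cilJ* is transcribed.
→ *cilJ* is ON.
Mn²⁺ is absent, so VorQ is inactive.
Required activator VorQ is absent, so *purF* is not transcribed.
So PurF is not produced.
With no repressor bound, *kepK* is transcribed.
→ *kepK* is ON.
4 of the 4 genes are transcribed.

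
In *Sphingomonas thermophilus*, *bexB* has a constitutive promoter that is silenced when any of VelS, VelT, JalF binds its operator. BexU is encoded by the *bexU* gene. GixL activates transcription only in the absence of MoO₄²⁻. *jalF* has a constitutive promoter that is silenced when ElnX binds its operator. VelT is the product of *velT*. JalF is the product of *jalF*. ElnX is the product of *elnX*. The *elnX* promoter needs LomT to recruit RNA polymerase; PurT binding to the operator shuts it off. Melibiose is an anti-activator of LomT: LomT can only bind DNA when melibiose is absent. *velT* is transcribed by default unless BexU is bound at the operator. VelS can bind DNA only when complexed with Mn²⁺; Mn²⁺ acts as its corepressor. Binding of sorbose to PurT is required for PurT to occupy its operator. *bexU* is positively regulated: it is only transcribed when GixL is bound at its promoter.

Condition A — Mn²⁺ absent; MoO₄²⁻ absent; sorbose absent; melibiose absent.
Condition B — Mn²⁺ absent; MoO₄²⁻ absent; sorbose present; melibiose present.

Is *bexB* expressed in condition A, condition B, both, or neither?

A only

Condition A:
Mn²⁺ is absent, so VelS is inactive.
MoO₄²⁻ is absent, so GixL is active.
No repressor is bound and GixL is active, so *bexU* is transcribed.
So BexU is produced and active.
With repressor BexU bound, *velT* is not transcribed.
So VelT is not produced.
Sorbose is absent, so PurT is inactive.
Melibiose is absent, so LomT is active.
No repressor is bound and LomT is active, so *elnX* is transcribed.
So ElnX is produced and active.
With repressor ElnX bound, *jalF* is not transcribed.
So JalF is not produced.
With no repressor bound, *bexB* is transcribed.
→ *bexB* is ON in A.
Condition B:
Mn²⁺ is absent, so VelS is inactive.
MoO₄²⁻ is absent, so GixL is active.
No repressor is bound and GixL is active, so *bexU* is transcribed.
So BexU is produced and active.
With repressor BexU bound, *velT* is not transcribed.
So VelT is not produced.
Sorbose is present, so PurT is active.
Melibiose is present, so LomT is inactive.
With repressor PurT bound, *elnX* is not transcribed.
So ElnX is not produced.
With no repressor bound, *jalF* is transcribed.
So JalF is produced and active.
With repressor JalF bound, *bexB* is not transcribed.
→ *bexB* is OFF in B.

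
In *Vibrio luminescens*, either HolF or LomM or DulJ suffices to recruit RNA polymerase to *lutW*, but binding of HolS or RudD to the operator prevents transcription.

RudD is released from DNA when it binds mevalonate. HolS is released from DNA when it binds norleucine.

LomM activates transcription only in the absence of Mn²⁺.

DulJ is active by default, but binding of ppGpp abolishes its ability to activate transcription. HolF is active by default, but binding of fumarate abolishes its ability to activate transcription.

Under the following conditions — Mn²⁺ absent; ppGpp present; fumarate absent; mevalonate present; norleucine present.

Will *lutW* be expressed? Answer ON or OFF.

ON

Norleucine is present, so HolS is inactive.
Fumarate is absent, so HolF is active.
Mevalonate is present, so RudD is inactive.
Mn²⁺ is absent, so LomM is active.
ppGpp is present, so DulJ is inactive.
Activator HolF is present, so *lutW* is transcribed.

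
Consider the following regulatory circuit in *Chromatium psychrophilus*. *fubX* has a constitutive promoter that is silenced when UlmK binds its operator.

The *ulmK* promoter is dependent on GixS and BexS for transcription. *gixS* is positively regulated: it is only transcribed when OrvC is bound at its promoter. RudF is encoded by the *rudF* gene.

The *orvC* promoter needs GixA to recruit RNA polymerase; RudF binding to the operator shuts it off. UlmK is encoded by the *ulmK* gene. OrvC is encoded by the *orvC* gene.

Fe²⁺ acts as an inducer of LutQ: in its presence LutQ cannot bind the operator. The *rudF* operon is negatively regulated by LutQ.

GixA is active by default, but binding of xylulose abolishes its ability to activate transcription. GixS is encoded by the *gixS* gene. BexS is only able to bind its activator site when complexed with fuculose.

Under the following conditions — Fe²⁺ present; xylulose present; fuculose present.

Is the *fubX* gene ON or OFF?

ON

Fe²⁺ is present, so LutQ is inactive.
With no repressor bound, *rudF* is transcribed.
So RudF is produced and active.
Xylulose is present, so GixA is inactive.
With repressor RudF bound, *orvC* is not transcribed.
So OrvC is not produced.
Required activator OrvC is absent, so *gixS* is not transcribed.
So GixS is not produced.
Fuculose is present, so BexS is active.
Required activator GixS is absent, so *ulmK* is not transcribed.
So UlmK is not produced.
With no repressor bound, *fubX* is transcribed.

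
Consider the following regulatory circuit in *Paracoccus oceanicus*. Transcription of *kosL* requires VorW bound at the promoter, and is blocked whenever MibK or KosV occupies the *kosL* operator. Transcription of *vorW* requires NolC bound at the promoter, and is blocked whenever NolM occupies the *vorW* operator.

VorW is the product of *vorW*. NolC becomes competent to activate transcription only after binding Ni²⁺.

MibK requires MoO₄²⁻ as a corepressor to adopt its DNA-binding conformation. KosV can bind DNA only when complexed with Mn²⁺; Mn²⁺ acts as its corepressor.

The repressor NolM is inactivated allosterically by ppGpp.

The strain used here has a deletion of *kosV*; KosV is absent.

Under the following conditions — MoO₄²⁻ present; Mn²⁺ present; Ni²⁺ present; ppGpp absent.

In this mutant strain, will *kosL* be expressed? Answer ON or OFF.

Ni²⁺ is present, so NolC is active.
ppGpp is absent, so NolM is active.
With repressor NolM bound, *vorW* is not transcribed.
So VorW is not produced.
MoO₄²⁻ is present, so MibK is active.
KosV is non-functional in this strain, so it has no effect.
With repressor MibK bound, *kosL* is not transcribed.

OFF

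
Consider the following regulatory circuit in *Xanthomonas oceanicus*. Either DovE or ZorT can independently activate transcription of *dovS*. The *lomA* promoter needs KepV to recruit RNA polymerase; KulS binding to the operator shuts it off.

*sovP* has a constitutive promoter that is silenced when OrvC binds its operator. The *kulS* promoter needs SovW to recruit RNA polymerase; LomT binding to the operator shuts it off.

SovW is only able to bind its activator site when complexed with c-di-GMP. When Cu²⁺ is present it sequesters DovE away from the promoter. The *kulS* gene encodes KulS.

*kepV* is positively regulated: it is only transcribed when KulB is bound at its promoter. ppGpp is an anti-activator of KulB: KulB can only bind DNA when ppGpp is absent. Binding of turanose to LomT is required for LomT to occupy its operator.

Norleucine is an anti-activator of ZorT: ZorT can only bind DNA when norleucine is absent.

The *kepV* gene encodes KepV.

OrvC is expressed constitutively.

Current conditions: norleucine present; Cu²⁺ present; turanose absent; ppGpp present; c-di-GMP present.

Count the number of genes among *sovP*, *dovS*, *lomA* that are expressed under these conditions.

0

OrvC is produced constitutively and is active.
With repressor OrvC bound, *sovP* is not transcribed.
→ *sovP* is OFF.
Cu²⁺ is present, so DovE is inactive.
Norleucine is present, so ZorT is inactive.
No activator is available at the *dovS* promoter, so *dovS* is not transcribed.
→ *dovS* is OFF.
c-di-GMP is present, so SovW is active.
Turanose is absent, so LomT is inactive.
No repressor is bound and SovW is active, so *kulS* is transcribed.
So KulS is produced and active.
ppGpp is present, so KulB is inactive.
Required activator KulB is absent, so *kepV* is not transcribed.
So KepV is not produced.
With repressor KulS bound, *lomA* is not transcribed.
→ *lomA* is OFF.
0 of the 3 genes are transcribed.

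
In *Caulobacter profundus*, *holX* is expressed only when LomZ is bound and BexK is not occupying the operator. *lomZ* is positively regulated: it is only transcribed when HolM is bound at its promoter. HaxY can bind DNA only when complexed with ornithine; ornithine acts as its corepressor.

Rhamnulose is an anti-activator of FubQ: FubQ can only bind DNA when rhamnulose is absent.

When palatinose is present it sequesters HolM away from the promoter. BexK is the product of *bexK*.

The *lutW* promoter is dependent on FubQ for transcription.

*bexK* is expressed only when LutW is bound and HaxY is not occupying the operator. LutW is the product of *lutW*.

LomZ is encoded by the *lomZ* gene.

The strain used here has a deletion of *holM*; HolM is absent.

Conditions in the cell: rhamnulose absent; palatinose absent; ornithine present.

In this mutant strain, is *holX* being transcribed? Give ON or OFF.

HolM is non-functional in this strain, so it has no effect.
Required activator HolM is absent, so *lomZ* is not transcribed.
So LomZ is not produced.
Ornithine is present, so HaxY is active.
Rhamnulose is absent, so FubQ is active.
No repressor is bound and FubQ is active, so *lutW* is transcribed.
So LutW is produced and active.
With repressor HaxY bound, *bexK* is not transcribed.
So BexK is not produced.
Required activator LomZ is absent, so *holX* is not transcribed.

OFF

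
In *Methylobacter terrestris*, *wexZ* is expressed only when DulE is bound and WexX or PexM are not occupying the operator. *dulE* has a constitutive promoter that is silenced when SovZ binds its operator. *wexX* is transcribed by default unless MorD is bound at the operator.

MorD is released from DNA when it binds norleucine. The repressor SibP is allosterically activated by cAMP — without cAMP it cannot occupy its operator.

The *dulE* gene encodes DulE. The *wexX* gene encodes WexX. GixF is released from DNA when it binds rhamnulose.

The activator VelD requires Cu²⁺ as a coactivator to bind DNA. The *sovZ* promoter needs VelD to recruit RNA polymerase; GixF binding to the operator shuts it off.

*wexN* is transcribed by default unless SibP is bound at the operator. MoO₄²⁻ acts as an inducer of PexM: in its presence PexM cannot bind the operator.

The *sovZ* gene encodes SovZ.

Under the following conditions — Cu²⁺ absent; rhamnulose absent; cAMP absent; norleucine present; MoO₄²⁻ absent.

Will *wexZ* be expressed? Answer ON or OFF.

Norleucine is present, so MorD is inactive.
With no repressor bound, *wexX* is transcribed.
So WexX is produced and active.
MoO₄²⁻ is absent, so PexM is active.
Rhamnulose is absent, so GixF is active.
Cu²⁺ is absent, so VelD is inactive.
With repressor GixF bound, *sovZ* is not transcribed.
So SovZ is not produced.
With no repressor bound, *dulE* is transcribed.
So DulE is produced and active.
With repressor WexX bound, *wexZ* is not transcribed.

OFF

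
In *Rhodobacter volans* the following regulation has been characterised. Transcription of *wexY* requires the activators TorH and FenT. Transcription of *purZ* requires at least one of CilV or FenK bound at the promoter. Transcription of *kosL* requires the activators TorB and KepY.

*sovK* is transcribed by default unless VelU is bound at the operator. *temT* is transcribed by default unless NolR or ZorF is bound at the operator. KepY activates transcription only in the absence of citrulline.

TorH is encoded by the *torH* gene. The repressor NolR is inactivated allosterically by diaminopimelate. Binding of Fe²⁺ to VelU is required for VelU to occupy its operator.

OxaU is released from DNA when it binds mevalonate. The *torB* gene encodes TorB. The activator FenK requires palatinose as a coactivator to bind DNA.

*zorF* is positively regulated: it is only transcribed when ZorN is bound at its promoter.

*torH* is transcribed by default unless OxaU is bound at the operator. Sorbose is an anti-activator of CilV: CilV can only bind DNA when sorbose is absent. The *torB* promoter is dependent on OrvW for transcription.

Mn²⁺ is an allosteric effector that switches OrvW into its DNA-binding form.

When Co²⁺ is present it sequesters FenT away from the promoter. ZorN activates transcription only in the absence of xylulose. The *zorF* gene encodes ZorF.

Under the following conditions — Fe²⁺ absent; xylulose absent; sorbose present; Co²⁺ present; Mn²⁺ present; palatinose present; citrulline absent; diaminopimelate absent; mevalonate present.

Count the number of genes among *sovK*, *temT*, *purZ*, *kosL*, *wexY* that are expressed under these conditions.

Fe²⁺ is absent, so VelU is inactive.
With no repressor bound, *sovK* is transcribed.
→ *sovK* is ON.
Diaminopimelate is absent, so NolR is active.
Xylulose is absent, so ZorN is active.
No repressor is bound and ZorN is active, so *zorF* is transcribed.
So ZorF is produced and active.
With repressor NolR bound, *temT* is not transcribed.
→ *temT* is OFF.
Sorbose is present, so CilV is inactive.
Palatinose is present, so FenK is active.
Activator FenK is present, so *purZ* is transcribed.
→ *purZ* is ON.
Mn²⁺ is present, so OrvW is active.
No repressor is bound and OrvW is active, so *torB* is transcribed.
So TorB is produced and active.
Citrulline is absent, so KepY is active.
No repressor is bound and TorB and KepY are active, so *kosL* is transcribed.
→ *kosL* is ON.
Mevalonate is present, so OxaU is inactive.
With no repressor bound, *torH* is transcribed.
So TorH is produced and active.
Co²⁺ is present, so FenT is inactive.
Required activator FenT is absent, so *wexY* is not transcribed.
→ *wexY* is OFF.
3 of the 5 genes are transcribed.

3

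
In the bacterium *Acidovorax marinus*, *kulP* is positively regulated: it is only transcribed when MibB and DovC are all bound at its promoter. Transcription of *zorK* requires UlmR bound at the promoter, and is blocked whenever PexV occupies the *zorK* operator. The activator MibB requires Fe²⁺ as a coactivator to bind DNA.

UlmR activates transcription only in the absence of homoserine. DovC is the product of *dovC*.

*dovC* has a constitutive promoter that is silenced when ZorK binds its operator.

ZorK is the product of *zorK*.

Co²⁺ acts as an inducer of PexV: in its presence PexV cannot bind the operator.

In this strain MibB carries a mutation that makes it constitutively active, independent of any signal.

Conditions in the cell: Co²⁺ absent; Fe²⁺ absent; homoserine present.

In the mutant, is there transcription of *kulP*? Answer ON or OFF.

ON

MibB is constitutively active in this strain.
Co²⁺ is absent, so PexV is active.
Homoserine is present, so UlmR is inactive.
With repressor PexV bound, *zorK* is not transcribed.
So ZorK is not produced.
With no repressor bound, *dovC* is transcribed.
So DovC is produced and active.
No repressor is bound and MibB and DovC are active, so *kulP* is transcribed.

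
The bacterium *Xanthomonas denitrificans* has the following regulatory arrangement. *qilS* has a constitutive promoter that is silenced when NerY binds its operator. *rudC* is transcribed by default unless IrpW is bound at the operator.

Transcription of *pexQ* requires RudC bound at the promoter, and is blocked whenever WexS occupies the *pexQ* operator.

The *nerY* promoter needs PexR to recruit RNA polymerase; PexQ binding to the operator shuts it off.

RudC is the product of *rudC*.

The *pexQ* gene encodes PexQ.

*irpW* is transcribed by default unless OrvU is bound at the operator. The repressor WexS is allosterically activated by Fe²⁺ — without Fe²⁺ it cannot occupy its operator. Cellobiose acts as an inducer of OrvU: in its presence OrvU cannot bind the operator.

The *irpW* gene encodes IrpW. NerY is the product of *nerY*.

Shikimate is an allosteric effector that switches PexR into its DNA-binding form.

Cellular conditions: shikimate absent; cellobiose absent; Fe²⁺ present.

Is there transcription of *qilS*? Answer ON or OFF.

ON

Cellobiose is absent, so OrvU is active.
With repressor OrvU bound, *irpW* is not transcribed.
So IrpW is not produced.
With no repressor bound, *rudC* is transcribed.
So RudC is produced and active.
Fe²⁺ is present, so WexS is active.
With repressor WexS bound, *pexQ* is not transcribed.
So PexQ is not produced.
Shikimate is absent, so PexR is inactive.
Required activator PexR is absent, so *nerY* is not transcribed.
So NerY is not produced.
With no repressor bound, *qilS* is transcribed.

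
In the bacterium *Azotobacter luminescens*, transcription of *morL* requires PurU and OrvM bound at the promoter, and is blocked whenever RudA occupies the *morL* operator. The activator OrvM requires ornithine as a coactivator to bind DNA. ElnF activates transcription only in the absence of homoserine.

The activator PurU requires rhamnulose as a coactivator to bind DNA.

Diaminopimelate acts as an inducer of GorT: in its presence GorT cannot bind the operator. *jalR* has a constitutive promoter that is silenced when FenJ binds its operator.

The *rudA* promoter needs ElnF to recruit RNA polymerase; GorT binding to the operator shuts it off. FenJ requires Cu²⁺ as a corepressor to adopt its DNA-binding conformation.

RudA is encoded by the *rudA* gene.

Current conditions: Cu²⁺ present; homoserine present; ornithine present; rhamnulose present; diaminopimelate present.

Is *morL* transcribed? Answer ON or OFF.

Rhamnulose is present, so PurU is active.
Homoserine is present, so ElnF is inactive.
Diaminopimelate is present, so GorT is inactive.
Required activator ElnF is absent, so *rudA* is not transcribed.
So RudA is not produced.
Ornithine is present, so OrvM is active.
No repressor is bound and PurU and OrvM are active, so *morL* is transcribed.

ON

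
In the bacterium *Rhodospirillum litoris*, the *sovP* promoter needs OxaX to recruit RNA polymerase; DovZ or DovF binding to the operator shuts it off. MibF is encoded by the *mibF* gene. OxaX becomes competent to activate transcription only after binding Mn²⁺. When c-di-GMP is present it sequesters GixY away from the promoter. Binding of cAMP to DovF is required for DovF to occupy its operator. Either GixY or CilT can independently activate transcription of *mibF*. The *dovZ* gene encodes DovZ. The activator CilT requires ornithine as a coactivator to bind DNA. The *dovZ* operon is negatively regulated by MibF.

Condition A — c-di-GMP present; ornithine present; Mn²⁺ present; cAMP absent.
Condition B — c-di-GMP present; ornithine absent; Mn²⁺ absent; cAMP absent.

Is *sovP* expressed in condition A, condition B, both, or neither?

A only

Condition A:
c-di-GMP is present, so GixY is inactive.
Ornithine is present, so CilT is active.
Activator CilT is present, so *mibF* is transcribed.
So MibF is produced and active.
With repressor MibF bound, *dovZ* is not transcribed.
So DovZ is not produced.
Mn²⁺ is present, so OxaX is active.
cAMP is absent, so DovF is inactive.
No repressor is bound and OxaX is active, so *sovP* is transcribed.
→ *sovP* is ON in A.
Condition B:
c-di-GMP is present, so GixY is inactive.
Ornithine is absent, so CilT is inactive.
No activator is available at the *mibF* promoter, so *mibF* is not transcribed.
So MibF is not produced.
With no repressor bound, *dovZ* is transcribed.
So DovZ is produced and active.
Mn²⁺ is absent, so OxaX is inactive.
cAMP is absent, so DovF is inactive.
With repressor DovZ bound, *sovP* is not transcribed.
→ *sovP* is OFF in B.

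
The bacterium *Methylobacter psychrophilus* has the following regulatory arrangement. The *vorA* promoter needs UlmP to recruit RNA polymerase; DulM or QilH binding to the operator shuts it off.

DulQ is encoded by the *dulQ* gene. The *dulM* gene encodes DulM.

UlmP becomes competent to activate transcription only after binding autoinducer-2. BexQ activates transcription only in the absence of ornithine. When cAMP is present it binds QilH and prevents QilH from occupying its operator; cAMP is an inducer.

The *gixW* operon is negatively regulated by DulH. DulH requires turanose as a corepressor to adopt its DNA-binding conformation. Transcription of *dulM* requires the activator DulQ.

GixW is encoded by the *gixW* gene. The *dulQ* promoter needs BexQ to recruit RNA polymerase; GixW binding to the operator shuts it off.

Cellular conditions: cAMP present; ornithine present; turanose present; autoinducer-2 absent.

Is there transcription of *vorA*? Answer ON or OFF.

OFF

Ornithine is present, so BexQ is inactive.
Turanose is present, so DulH is active.
With repressor DulH bound, *gixW* is not transcribed.
So GixW is not produced.
Required activator BexQ is absent, so *dulQ* is not transcribed.
So DulQ is not produced.
Required activator DulQ is absent, so *dulM* is not transcribed.
So DulM is not produced.
Autoinducer-2 is absent, so UlmP is inactive.
cAMP is present, so QilH is inactive.
Required activator UlmP is absent, so *vorA* is not transcribed.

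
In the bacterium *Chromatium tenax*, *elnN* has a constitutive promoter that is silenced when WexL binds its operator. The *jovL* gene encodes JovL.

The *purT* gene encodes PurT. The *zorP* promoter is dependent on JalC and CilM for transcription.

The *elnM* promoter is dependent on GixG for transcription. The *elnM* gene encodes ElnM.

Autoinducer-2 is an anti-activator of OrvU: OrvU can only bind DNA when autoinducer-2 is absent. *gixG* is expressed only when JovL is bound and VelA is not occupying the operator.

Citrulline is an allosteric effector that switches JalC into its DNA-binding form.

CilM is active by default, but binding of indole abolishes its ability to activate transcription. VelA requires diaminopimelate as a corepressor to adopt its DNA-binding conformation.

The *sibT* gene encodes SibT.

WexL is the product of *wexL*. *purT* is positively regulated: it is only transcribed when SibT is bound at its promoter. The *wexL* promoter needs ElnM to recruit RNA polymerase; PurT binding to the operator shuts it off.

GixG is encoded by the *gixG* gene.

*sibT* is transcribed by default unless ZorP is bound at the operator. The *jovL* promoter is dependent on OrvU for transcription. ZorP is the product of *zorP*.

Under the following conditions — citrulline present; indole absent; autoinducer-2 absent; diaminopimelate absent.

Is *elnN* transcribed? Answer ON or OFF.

Citrulline is present, so JalC is active.
Indole is absent, so CilM is active.
No repressor is bound and JalC and CilM are active, so *zorP* is transcribed.
So ZorP is produced and active.
With repressor ZorP bound, *sibT* is not transcribed.
So SibT is not produced.
Required activator SibT is absent, so *purT* is not transcribed.
So PurT is not produced.
Diaminopimelate is absent, so VelA is inactive.
Autoinducer-2 is absent, so OrvU is active.
No repressor is bound and OrvU is active, so *jovL* is transcribed.
So JovL is produced and active.
No repressor is bound and JovL is active, so *gixG* is transcribed.
So GixG is produced and active.
No repressor is bound and GixG is active, so *elnM* is transcribed.
So ElnM is produced and active.
No repressor is bound and ElnM is active, so *wexL* is transcribed.
So WexL is produced and active.
With repressor WexL bound, *elnN* is not transcribed.

OFF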